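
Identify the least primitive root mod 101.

φ(101) = 101 − 1 = 100 = 2^2 · 5^2.
Test candidates g = 2, 3, … against the prime factors q ∈ {2, 5} of φ(101): g is a generator iff g^(100/q) ≢ 1 for every such q.
g = 2: 2^50 ≡ 100; 2^20 ≡ 95 — none is 1, so 2 is a primitive root.
So 2 is the smallest generator of (Z/101Z)^×.

2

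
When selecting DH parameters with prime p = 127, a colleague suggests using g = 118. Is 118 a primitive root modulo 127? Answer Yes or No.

Yes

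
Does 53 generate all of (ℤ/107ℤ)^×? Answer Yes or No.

No

φ(107) = 107 − 1 = 106 = 2 · 53.
An element g generates (Z/107Z)^× iff g^(106/q) ≢ 1 (mod 107) for each prime q ∈ {2, 53}.
53^53 ≡ 1 (mod 107)  [q = 2: ≡ 1 ✗]
53^2 ≡ 27 (mod 107)  [q = 53: ≢ 1 ✓]
53^53 ≡ 1 shows ord(53) | 53, strictly less than φ(107); not a primitive root.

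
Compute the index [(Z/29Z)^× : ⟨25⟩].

Since 25 ∈ (Z/29Z)^×, its order divides φ(29) = 29 − 1 = 28 = 2^2 · 7.
Divisors of 28: 1, 2, 4, 7, 14, 28.
Evaluate successive powers at the divisors of 28:
25^1 ≡ 25 (mod 29)
25^2 ≡ 16 (mod 29)
25^4 ≡ 24 (mod 29)
25^7 ≡ 1 (mod 29) ✓
So ord_29(25) = 7, hence |⟨25⟩| = 7.
Index = |(Z/29Z)^×| / |⟨25⟩| = 28 / 7 = 4.

4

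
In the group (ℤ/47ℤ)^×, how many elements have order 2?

1

φ(47) = 47 − 1 = 46 = 2 · 23.
In a cyclic group of order 46, there are φ(d) elements of order d for each divisor d of 46, and zero for non-divisors.
2 | 46, and φ(2) = 2 − 1 = 1.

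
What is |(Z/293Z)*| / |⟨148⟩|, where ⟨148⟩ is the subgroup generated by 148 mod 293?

4

By Lagrange's theorem, ord_293(148) divides φ(293) = 293 − 1 = 292 = 2^2 · 73.
Divisors of 292: 1, 2, 4, 73, 146, 292.
Evaluate successive powers at the divisors of 292:
148^1 ≡ 148 (mod 293)
148^2 ≡ 222 (mod 293)
148^4 ≡ 60 (mod 293)
148^73 ≡ 1 (mod 293) ✓
So ord_293(148) = 73, hence |⟨148⟩| = 73.
The index is φ(293) / ord(148) = 292 / 73 = 4.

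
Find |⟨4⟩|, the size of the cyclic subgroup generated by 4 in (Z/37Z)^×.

18

ord(4) | φ(37) = 37 − 1 = 36 = 2^2 · 3^2.
Divisors of 36: 1, 2, 3, 4, 6, 9, 12, 18, 36.
Evaluate successive powers at the divisors of 36:
4^1 ≡ 4 (mod 37)
4^2 ≡ 16 (mod 37)
4^3 ≡ 27 (mod 37)
4^4 ≡ 34 (mod 37)
4^6 ≡ 26 (mod 37)
4^9 ≡ 36 (mod 37)
4^12 ≡ 10 (mod 37)
4^18 ≡ 1 (mod 37) ✓
So ord_37(4) = 18.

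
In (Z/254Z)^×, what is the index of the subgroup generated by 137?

3

The order of 137 must divide φ(254) = φ(2)·φ(127) = 1·126 = 126 = 2 · 3^2 · 7.
Divisors of 126: 1, 2, 3, 6, 7, 9, 14, 18, 21, 42, 63, 126.
Evaluate successive powers at the divisors of 126:
137^1 ≡ 137 (mod 254)
137^2 ≡ 227 (mod 254)
137^3 ≡ 111 (mod 254)
137^6 ≡ 129 (mod 254)
137^7 ≡ 147 (mod 254)
137^9 ≡ 95 (mod 254)
137^14 ≡ 19 (mod 254)
137^18 ≡ 135 (mod 254)
137^21 ≡ 253 (mod 254)
137^42 ≡ 1 (mod 254) ✓
So ord_254(137) = 42, hence |⟨137⟩| = 42.
[(Z/254Z)^× : ⟨137⟩] = 126/42 = 3.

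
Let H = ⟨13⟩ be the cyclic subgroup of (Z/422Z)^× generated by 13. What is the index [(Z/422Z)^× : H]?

6

By Lagrange's theorem, ord_422(13) divides φ(422) = φ(2)·φ(211) = 1·210 = 210 = 2 · 3 · 5 · 7.
Divisors of 210: 1, 2, 3, 5, 6, 7, 10, 14, 15, 21, 30, 35, 42, 70, 105, 210.
Test each divisor d:
13^1 ≡ 13 (mod 422)
13^2 ≡ 169 (mod 422)
13^3 ≡ 87 (mod 422)
13^5 ≡ 355 (mod 422)
13^6 ≡ 395 (mod 422)
13^7 ≡ 71 (mod 422)
13^10 ≡ 269 (mod 422)
13^14 ≡ 399 (mod 422)
13^15 ≡ 123 (mod 422)
13^21 ≡ 55 (mod 422)
13^30 ≡ 359 (mod 422)
13^35 ≡ 1 (mod 422) ✓
Thus |⟨13⟩| = ord(13) = 35.
The index is φ(422) / ord(13) = 210 / 35 = 6.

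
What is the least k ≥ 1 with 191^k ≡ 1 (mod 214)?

106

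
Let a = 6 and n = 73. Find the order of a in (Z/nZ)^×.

The order of 6 must divide φ(73) = 73 − 1 = 72 = 2^3 · 3^2.
Divisors of 72: 1, 2, 3, 4, 6, 8, 9, 12, 18, 24, 36, 72.
Check 6^d mod 73 for each divisor in increasing order:
6^1 ≡ 6 (mod 73)
6^2 ≡ 36 (mod 73)
6^3 ≡ 70 (mod 73)
6^4 ≡ 55 (mod 73)
6^6 ≡ 9 (mod 73)
6^8 ≡ 32 (mod 73)
6^9 ≡ 46 (mod 73)
6^12 ≡ 8 (mod 73)
6^18 ≡ 72 (mod 73)
6^24 ≡ 64 (mod 73)
6^36 ≡ 1 (mod 73) ✓
Therefore the multiplicative order of 6 modulo 73 is 36.

36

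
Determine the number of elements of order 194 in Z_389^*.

96

φ(389) = 389 − 1 = 388 = 2^2 · 97.
In a cyclic group of order 388, there are φ(d) elements of order d for each divisor d of 388, and zero for non-divisors.
194 = 2 · 97 divides 388, and φ(194) = 96.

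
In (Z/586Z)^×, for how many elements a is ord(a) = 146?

φ(586) = φ(2)·φ(293) = 1·292 = 292 = 2^2 · 73.
(Z/586Z)^× is cyclic (|G| = 292); a cyclic group of order m has exactly φ(d) elements of each order d | m, and none otherwise.
146 = 2 · 73 divides 292, and φ(146) = 72.

72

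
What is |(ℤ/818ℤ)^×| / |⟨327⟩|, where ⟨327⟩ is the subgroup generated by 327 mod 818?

12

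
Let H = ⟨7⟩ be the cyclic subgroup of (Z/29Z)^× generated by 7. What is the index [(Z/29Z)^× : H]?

4

By Lagrange's theorem, ord_29(7) divides φ(29) = 29 − 1 = 28 = 2^2 · 7.
Divisors of 28: 1, 2, 4, 7, 14, 28.
Evaluate successive powers at the divisors of 28:
7^1 ≡ 7 (mod 29)
7^2 ≡ 20 (mod 29)
7^4 ≡ 23 (mod 29)
7^7 ≡ 1 (mod 29) ✓
Thus |⟨7⟩| = ord(7) = 7.
[(Z/29Z)^× : ⟨7⟩] = 28/7 = 4.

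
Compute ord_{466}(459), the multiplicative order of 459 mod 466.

116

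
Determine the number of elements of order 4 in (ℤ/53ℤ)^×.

2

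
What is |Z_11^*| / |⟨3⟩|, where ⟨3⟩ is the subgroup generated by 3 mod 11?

2

ord(3) | φ(11) = 11 − 1 = 10 = 2 · 5.
Divisors of 10: 1, 2, 5, 10.
Evaluate successive powers at the divisors of 10:
3^1 ≡ 3
3^2 ≡ 9
3^5 ≡ 1
Thus |⟨3⟩| = ord(3) = 5.
Index = |(Z/11Z)^×| / |⟨3⟩| = 10 / 5 = 2.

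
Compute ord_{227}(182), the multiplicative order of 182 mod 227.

Since 182 ∈ (Z/227Z)^×, its order divides φ(227) = 227 − 1 = 226 = 2 · 113.
Divisors of 226: 1, 2, 113, 226.
Compute 182^d (mod 227) for the divisors d until we hit 1:
182^1 ≡ 182 (mod 227)
182^2 ≡ 209 (mod 227)
182^113 ≡ 1 (mod 227) ✓
Therefore the multiplicative order of 182 modulo 227 is 113.

113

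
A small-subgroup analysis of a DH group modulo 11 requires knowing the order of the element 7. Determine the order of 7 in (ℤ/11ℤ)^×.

The order of 7 must divide φ(11) = 11 − 1 = 10 = 2 · 5.
Divisors of 10: 1, 2, 5, 10.
Check 7^d mod 11 for each divisor in increasing order:
7^1 ≡ 7 (mod 11)
7^2 ≡ 5 (mod 11)
7^5 ≡ 10 (mod 11)
7^10 ≡ 1 (mod 11) ✓
So ord_11(7) = 10.

10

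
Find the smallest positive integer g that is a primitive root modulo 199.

3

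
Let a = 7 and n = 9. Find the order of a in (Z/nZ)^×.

3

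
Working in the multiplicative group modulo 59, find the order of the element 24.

Since 24 ∈ (Z/59Z)^×, its order divides φ(59) = 59 − 1 = 58 = 2 · 29.
Divisors of 58: 1, 2, 29, 58.
Test each divisor d:
24^1 ≡ 24 (mod 59)
24^2 ≡ 45 (mod 59)
24^29 ≡ 58 (mod 59)
24^58 ≡ 1 (mod 59) ✓
Hence ord(24) = 58.

58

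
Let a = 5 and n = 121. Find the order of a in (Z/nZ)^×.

55

The order of 5 must divide φ(121) = φ(11^2) = 11·(11−1) = 110 = 2 · 5 · 11.
Divisors of 110: 1, 2, 5, 10, 11, 22, 55, 110.
Evaluate successive powers at the divisors of 110:
5^1 ≡ 5
5^2 ≡ 25
5^5 ≡ 100
5^10 ≡ 78
5^11 ≡ 27
5^22 ≡ 3
5^55 ≡ 1
Therefore the multiplicative order of 5 modulo 121 is 55.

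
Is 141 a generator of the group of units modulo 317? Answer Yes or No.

φ(317) = 317 − 1 = 316 = 2^2 · 79.
It suffices to check that the order of 141 is not a proper divisor of 316: compute 141^(316/q) for q ∈ {2, 79}.
141^158 ≡ 1 (mod 317)  [q = 2: ≡ 1 ✗]
141^4 ≡ 175 (mod 317)  [q = 79: ≢ 1 ✓]
The check at q = 2 fails, so 141 generates a proper subgroup.

No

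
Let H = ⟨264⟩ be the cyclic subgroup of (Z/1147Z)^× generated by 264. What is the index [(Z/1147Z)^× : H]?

6

The order of 264 must divide φ(1147) = φ(31·37) = (31−1)·(37−1) = 30·36 = 1080 = 2^3 · 3^3 · 5.
Divisors of 1080: 1, 2, 3, 4, 5, 6, 8, 9, 10, 12, 15, 18, 20, 24, 27, 30, 36, 40, 45, 54, 60, 72, 90, 108, 120, 135, 180, 216, 270, 360, 540, 1080.
Compute 264^d (mod 1147) for the divisors d until we hit 1:
264^1 ≡ 264 (mod 1147)
264^2 ≡ 876 (mod 1147)
264^3 ≡ 717 (mod 1147)
264^4 ≡ 33 (mod 1147)
264^5 ≡ 683 (mod 1147)
264^6 ≡ 233 (mod 1147)
264^8 ≡ 1089 (mod 1147)
264^9 ≡ 746 (mod 1147)
264^10 ≡ 807 (mod 1147)
264^12 ≡ 380 (mod 1147)
264^15 ≡ 621 (mod 1147)
264^18 ≡ 221 (mod 1147)
264^20 ≡ 900 (mod 1147)
264^24 ≡ 1025 (mod 1147)
264^27 ≡ 845 (mod 1147)
264^30 ≡ 249 (mod 1147)
264^36 ≡ 667 (mod 1147)
264^40 ≡ 218 (mod 1147)
264^45 ≡ 931 (mod 1147)
264^54 ≡ 591 (mod 1147)
264^60 ≡ 63 (mod 1147)
264^72 ≡ 1000 (mod 1147)
264^90 ≡ 776 (mod 1147)
264^108 ≡ 593 (mod 1147)
264^120 ≡ 528 (mod 1147)
264^135 ≡ 993 (mod 1147)
264^180 ≡ 1 (mod 1147) ✓
The order of 264 is 180, so the subgroup it generates has 180 elements.
[(Z/1147Z)^× : ⟨264⟩] = 1080/180 = 6.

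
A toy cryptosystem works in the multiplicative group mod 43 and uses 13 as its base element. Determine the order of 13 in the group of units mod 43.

ord(13) | φ(43) = 43 − 1 = 42 = 2 · 3 · 7.
Divisors of 42: 1, 2, 3, 6, 7, 14, 21, 42.
Compute 13^d (mod 43) for the divisors d until we hit 1:
13^1 ≡ 13 (mod 43)
13^2 ≡ 40 (mod 43)
13^3 ≡ 4 (mod 43)
13^6 ≡ 16 (mod 43)
13^7 ≡ 36 (mod 43)
13^14 ≡ 6 (mod 43)
13^21 ≡ 1 (mod 43) ✓
Therefore the multiplicative order of 13 modulo 43 is 21.

21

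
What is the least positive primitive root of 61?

2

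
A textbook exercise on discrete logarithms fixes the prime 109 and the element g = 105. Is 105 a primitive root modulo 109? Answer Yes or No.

φ(109) = 109 − 1 = 108 = 2^2 · 3^3.
105 is a primitive root mod 109 iff 105^(φ(109)/q) ≢ 1 for every prime q | φ(109), i.e. q ∈ {2, 3}.
105^54 ≡ 1 (mod 109)  [q = 2: ≡ 1 ✗]
105^36 ≡ 1 (mod 109)  [q = 3: ≡ 1 ✗]
Since 105^54 ≡ 1, the order of 105 divides 54 < 108, so 105 is not a primitive root.

No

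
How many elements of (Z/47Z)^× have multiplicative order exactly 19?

0

φ(47) = 47 − 1 = 46 = 2 · 23.
In a cyclic group of order 46, there are φ(d) elements of order d for each divisor d of 46, and zero for non-divisors.
Here 46 is not a multiple of 19, so there are no elements of order 19.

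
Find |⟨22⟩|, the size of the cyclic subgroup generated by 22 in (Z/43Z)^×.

ord(22) | φ(43) = 43 − 1 = 42 = 2 · 3 · 7.
Divisors of 42: 1, 2, 3, 6, 7, 14, 21, 42.
Compute 22^d (mod 43) for the divisors d until we hit 1:
22^1 ≡ 22 (mod 43)
22^2 ≡ 11 (mod 43)
22^3 ≡ 27 (mod 43)
22^6 ≡ 41 (mod 43)
22^7 ≡ 42 (mod 43)
22^14 ≡ 1 (mod 43) ✓
Hence ord(22) = 14.

14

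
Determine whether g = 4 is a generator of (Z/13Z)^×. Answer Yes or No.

No

φ(13) = 13 − 1 = 12 = 2^2 · 3.
It suffices to check that the order of 4 is not a proper divisor of 12: compute 4^(12/q) for q ∈ {2, 3}.
4^6 ≡ 1 (mod 13)  [q = 2: ≡ 1 ✗]
4^4 ≡ 9 (mod 13)  [q = 3: ≢ 1 ✓]
The check at q = 2 fails, so 4 generates a proper subgroup.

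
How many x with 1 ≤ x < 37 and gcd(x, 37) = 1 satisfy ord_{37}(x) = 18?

6

φ(37) = 37 − 1 = 36 = 2^2 · 3^2.
In a cyclic group of order 36, there are φ(d) elements of order d for each divisor d of 36, and zero for non-divisors.
18 = 2 · 3^2 divides 36, and φ(18) = 6.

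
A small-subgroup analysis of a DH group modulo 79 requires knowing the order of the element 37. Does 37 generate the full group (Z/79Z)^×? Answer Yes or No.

φ(79) = 79 − 1 = 78 = 2 · 3 · 13.
37 is a primitive root mod 79 iff 37^(φ(79)/q) ≢ 1 for every prime q | φ(79), i.e. q ∈ {2, 3, 13}.
37^39 ≡ 78 (mod 79)  [q = 2: ≢ 1 ✓]
37^26 ≡ 23 (mod 79)  [q = 3: ≢ 1 ✓]
37^6 ≡ 38 (mod 79)  [q = 13: ≢ 1 ✓]
All checks pass, so 37 has order 78 and is a primitive root modulo 79.

Yes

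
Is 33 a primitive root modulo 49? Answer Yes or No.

φ(49) = φ(7^2) = 7·(7−1) = 42 = 2 · 3 · 7.
An element g generates (Z/49Z)^× iff g^(42/q) ≢ 1 (mod 49) for each prime q ∈ {2, 3, 7}.
33^21 ≡ 48 (mod 49)  [q = 2: ≢ 1 ✓]
33^14 ≡ 18 (mod 49)  [q = 3: ≢ 1 ✓]
33^6 ≡ 8 (mod 49)  [q = 7: ≢ 1 ✓]
Every test exponent gives a nontrivial residue, hence 33 generates the full group.

Yes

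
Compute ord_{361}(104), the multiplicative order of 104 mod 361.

171

ord(104) | φ(361) = φ(19^2) = 19·(19−1) = 342 = 2 · 3^2 · 19.
Divisors of 342: 1, 2, 3, 6, 9, 18, 19, 38, 57, 114, 171, 342.
Compute 104^d (mod 361) for the divisors d until we hit 1:
104^1 ≡ 104 (mod 361)
104^2 ≡ 347 (mod 361)
104^3 ≡ 349 (mod 361)
104^6 ≡ 144 (mod 361)
104^9 ≡ 77 (mod 361)
104^18 ≡ 153 (mod 361)
104^19 ≡ 28 (mod 361)
104^38 ≡ 62 (mod 361)
104^57 ≡ 292 (mod 361)
104^114 ≡ 68 (mod 361)
104^171 ≡ 1 (mod 361) ✓
Hence ord(104) = 171.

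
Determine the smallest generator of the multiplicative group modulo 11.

φ(11) = 11 − 1 = 10 = 2 · 5.
g is a primitive root iff g^(10/q) ≢ 1 (mod 11) for each prime q ∈ {2, 5}.
g = 2: 2^5 ≡ 10; 2^2 ≡ 4 — none is 1, so 2 is a primitive root.
The smallest primitive root modulo 11 is 2.

2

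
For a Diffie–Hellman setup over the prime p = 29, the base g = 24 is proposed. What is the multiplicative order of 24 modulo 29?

Since 24 ∈ (Z/29Z)^×, its order divides φ(29) = 29 − 1 = 28 = 2^2 · 7.
Divisors of 28: 1, 2, 4, 7, 14, 28.
Evaluate successive powers at the divisors of 28:
24^1 ≡ 24
24^2 ≡ 25
24^4 ≡ 16
24^7 ≡ 1
The smallest such exponent is 7, so the order of 24 is 7.

7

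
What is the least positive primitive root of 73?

5

φ(73) = 73 − 1 = 72 = 2^3 · 3^2.
g is a primitive root iff g^(72/q) ≢ 1 (mod 73) for each prime q ∈ {2, 3}.
g = 2: 2^36 ≡ 1 — hits 1, so not a primitive root.
g = 3: 3^36 ≡ 1 — hits 1, so not a primitive root.
g = 4: 4^36 ≡ 1 — hits 1, so not a primitive root.
g = 5: 5^36 ≡ 72; 5^24 ≡ 8 — none is 1, so 5 is a primitive root.
So 5 is the smallest generator of (Z/73Z)^×.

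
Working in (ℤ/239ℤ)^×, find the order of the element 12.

119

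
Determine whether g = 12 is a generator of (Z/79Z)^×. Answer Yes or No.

No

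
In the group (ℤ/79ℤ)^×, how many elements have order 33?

φ(79) = 79 − 1 = 78 = 2 · 3 · 13.
(Z/79Z)^× is cyclic (|G| = 78); a cyclic group of order m has exactly φ(d) elements of each order d | m, and none otherwise.
Here 78 is not a multiple of 33, so there are no elements of order 33.

0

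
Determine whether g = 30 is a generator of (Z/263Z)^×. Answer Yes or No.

Yes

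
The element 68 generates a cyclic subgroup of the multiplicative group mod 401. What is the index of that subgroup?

5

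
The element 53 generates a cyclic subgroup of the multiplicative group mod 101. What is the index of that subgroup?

1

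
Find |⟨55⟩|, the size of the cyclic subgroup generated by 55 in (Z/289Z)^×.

68

The order of 55 must divide φ(289) = φ(17^2) = 17·(17−1) = 272 = 2^4 · 17.
Divisors of 272: 1, 2, 4, 8, 16, 17, 34, 68, 136, 272.
Evaluate successive powers at the divisors of 272:
55^1 ≡ 55 (mod 289)
55^2 ≡ 135 (mod 289)
55^4 ≡ 18 (mod 289)
55^8 ≡ 35 (mod 289)
55^16 ≡ 69 (mod 289)
55^17 ≡ 38 (mod 289)
55^34 ≡ 288 (mod 289)
55^68 ≡ 1 (mod 289) ✓
So ord_289(55) = 68.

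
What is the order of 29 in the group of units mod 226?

112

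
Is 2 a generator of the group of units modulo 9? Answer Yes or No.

Yes

φ(9) = φ(3^2) = 3·(3−1) = 6 = 2 · 3.
Test 2^(6/q) mod 9 for each prime factor q of 6:
2^3 ≡ 8 (mod 9)  [q = 2: ≢ 1 ✓]
2^2 ≡ 4 (mod 9)  [q = 3: ≢ 1 ✓]
All checks pass, so 2 has order 6 and is a primitive root modulo 9.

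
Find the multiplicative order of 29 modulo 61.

The order of 29 must divide φ(61) = 61 − 1 = 60 = 2^2 · 3 · 5.
Divisors of 60: 1, 2, 3, 4, 5, 6, 10, 12, 15, 20, 30, 60.
Test each divisor d:
29^1 ≡ 29 (mod 61)
29^2 ≡ 48 (mod 61)
29^3 ≡ 50 (mod 61)
29^4 ≡ 47 (mod 61)
29^5 ≡ 21 (mod 61)
29^6 ≡ 60 (mod 61)
29^10 ≡ 14 (mod 61)
29^12 ≡ 1 (mod 61) ✓
So ord_61(29) = 12.

12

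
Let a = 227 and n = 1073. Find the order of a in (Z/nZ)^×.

252

ord(227) | φ(1073) = φ(29·37) = (29−1)·(37−1) = 28·36 = 1008 = 2^4 · 3^2 · 7.
Divisors of 1008: 1, 2, 3, 4, 6, 7, 8, 9, 12, 14, 16, 18, 21, 24, 28, 36, 42, 48, 56, 63, 72, 84, 112, 126, 144, 168, 252, 336, 504, 1008.
Compute 227^d (mod 1073) for the divisors d until we hit 1:
227^1 ≡ 227 (mod 1073)
227^2 ≡ 25 (mod 1073)
227^3 ≡ 310 (mod 1073)
227^4 ≡ 625 (mod 1073)
227^6 ≡ 603 (mod 1073)
227^7 ≡ 610 (mod 1073)
227^8 ≡ 53 (mod 1073)
227^9 ≡ 228 (mod 1073)
227^12 ≡ 935 (mod 1073)
227^14 ≡ 842 (mod 1073)
227^16 ≡ 663 (mod 1073)
227^18 ≡ 480 (mod 1073)
227^21 ≡ 726 (mod 1073)
227^24 ≡ 803 (mod 1073)
227^28 ≡ 784 (mod 1073)
227^36 ≡ 778 (mod 1073)
227^42 ≡ 233 (mod 1073)
227^48 ≡ 1009 (mod 1073)
227^56 ≡ 900 (mod 1073)
227^63 ≡ 697 (mod 1073)
227^72 ≡ 112 (mod 1073)
227^84 ≡ 639 (mod 1073)
227^112 ≡ 958 (mod 1073)
227^126 ≡ 813 (mod 1073)
227^144 ≡ 741 (mod 1073)
227^168 ≡ 581 (mod 1073)
227^252 ≡ 1 (mod 1073) ✓
Therefore the multiplicative order of 227 modulo 1073 is 252.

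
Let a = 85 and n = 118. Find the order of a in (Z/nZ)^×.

29

Since 85 ∈ (Z/118Z)^×, its order divides φ(118) = φ(2)·φ(59) = 1·58 = 58 = 2 · 29.
Divisors of 58: 1, 2, 29, 58.
Compute 85^d (mod 118) for the divisors d until we hit 1:
85^1 ≡ 85 (mod 118)
85^2 ≡ 27 (mod 118)
85^29 ≡ 1 (mod 118) ✓
Hence ord(85) = 29.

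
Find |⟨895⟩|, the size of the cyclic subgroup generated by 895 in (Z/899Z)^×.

70

ord(895) | φ(899) = φ(29·31) = (29−1)·(31−1) = 28·30 = 840 = 2^3 · 3 · 5 · 7.
Divisors of 840: 1, 2, 3, 4, 5, 6, 7, 8, 10, 12, 14, 15, 20, 21, 24, 28, 30, 35, 40, 42, 56, 60, 70, 84, 105, 120, 140, 168, 210, 280, 420, 840.
Test each divisor d:
895^1 ≡ 895 (mod 899)
895^2 ≡ 16 (mod 899)
895^3 ≡ 835 (mod 899)
895^4 ≡ 256 (mod 899)
895^5 ≡ 774 (mod 899)
895^6 ≡ 500 (mod 899)
895^7 ≡ 697 (mod 899)
895^8 ≡ 808 (mod 899)
895^10 ≡ 342 (mod 899)
895^12 ≡ 78 (mod 899)
895^14 ≡ 349 (mod 899)
895^15 ≡ 402 (mod 899)
895^20 ≡ 94 (mod 899)
895^21 ≡ 523 (mod 899)
895^24 ≡ 690 (mod 899)
895^28 ≡ 436 (mod 899)
895^30 ≡ 683 (mod 899)
895^35 ≡ 30 (mod 899)
895^40 ≡ 745 (mod 899)
895^42 ≡ 233 (mod 899)
895^56 ≡ 407 (mod 899)
895^60 ≡ 807 (mod 899)
895^70 ≡ 1 (mod 899) ✓
Therefore the multiplicative order of 895 modulo 899 is 70.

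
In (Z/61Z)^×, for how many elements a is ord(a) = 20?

φ(61) = 61 − 1 = 60 = 2^2 · 3 · 5.
(Z/61Z)^× is cyclic (|G| = 60); a cyclic group of order m has exactly φ(d) elements of each order d | m, and none otherwise.
20 = 2^2 · 5 divides 60, and φ(20) = 8.

8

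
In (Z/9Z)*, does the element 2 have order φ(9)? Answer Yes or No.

Yes

φ(9) = φ(3^2) = 3·(3−1) = 6 = 2 · 3.
Test 2^(6/q) mod 9 for each prime factor q of 6:
2^3 ≡ 8 (mod 9)  [q = 2: ≢ 1 ✓]
2^2 ≡ 4 (mod 9)  [q = 3: ≢ 1 ✓]
None equal 1, so ord_9(2) = 6: 2 is a primitive root.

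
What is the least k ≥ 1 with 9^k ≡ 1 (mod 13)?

3

The order of 9 must divide φ(13) = 13 − 1 = 12 = 2^2 · 3.
Divisors of 12: 1, 2, 3, 4, 6, 12.
Test each divisor d:
9^1 ≡ 9 (mod 13)
9^2 ≡ 3 (mod 13)
9^3 ≡ 1 (mod 13) ✓
The smallest such exponent is 3, so the order of 9 is 3.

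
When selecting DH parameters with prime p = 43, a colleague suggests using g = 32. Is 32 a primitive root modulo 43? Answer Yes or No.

No

φ(43) = 43 − 1 = 42 = 2 · 3 · 7.
Test 32^(42/q) mod 43 for each prime factor q of 42:
32^21 ≡ 42 (mod 43)  [q = 2: ≢ 1 ✓]
32^14 ≡ 1 (mod 43)  [q = 3: ≡ 1 ✗]
32^6 ≡ 4 (mod 43)  [q = 7: ≢ 1 ✓]
32^14 ≡ 1 shows ord(32) | 14, strictly less than φ(43); not a primitive root.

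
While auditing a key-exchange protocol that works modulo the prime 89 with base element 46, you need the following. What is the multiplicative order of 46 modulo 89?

By Lagrange's theorem, ord_89(46) divides φ(89) = 89 − 1 = 88 = 2^3 · 11.
Divisors of 88: 1, 2, 4, 8, 11, 22, 44, 88.
Test each divisor d:
46^1 ≡ 46 (mod 89)
46^2 ≡ 69 (mod 89)
46^4 ≡ 44 (mod 89)
46^8 ≡ 67 (mod 89)
46^11 ≡ 37 (mod 89)
46^22 ≡ 34 (mod 89)
46^44 ≡ 88 (mod 89)
46^88 ≡ 1 (mod 89) ✓
Hence ord(46) = 88.

88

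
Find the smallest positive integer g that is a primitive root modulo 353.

3

φ(353) = 353 − 1 = 352 = 2^5 · 11.
Test candidates g = 2, 3, … against the prime factors q ∈ {2, 11} of φ(353): g is a generator iff g^(352/q) ≢ 1 for every such q.
g = 2: 2^176 ≡ 1 — hits 1, so not a primitive root.
g = 3: 3^176 ≡ 352; 3^32 ≡ 140 — none is 1, so 3 is a primitive root.
So 3 is the smallest generator of (Z/353Z)^×.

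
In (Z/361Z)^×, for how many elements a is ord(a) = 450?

0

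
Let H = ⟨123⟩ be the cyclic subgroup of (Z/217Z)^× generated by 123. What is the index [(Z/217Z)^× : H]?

By Lagrange's theorem, ord_217(123) divides φ(217) = φ(7·31) = (7−1)·(31−1) = 6·30 = 180 = 2^2 · 3^2 · 5.
Divisors of 180: 1, 2, 3, 4, 5, 6, 9, 10, 12, 15, 18, 20, 30, 36, 45, 60, 90, 180.
Check 123^d mod 217 for each divisor in increasing order:
123^1 ≡ 123
123^2 ≡ 156
123^3 ≡ 92
123^4 ≡ 32
123^5 ≡ 30
123^6 ≡ 1
The order of 123 is 6, so the subgroup it generates has 6 elements.
Index = |(Z/217Z)^×| / |⟨123⟩| = 180 / 6 = 30.

30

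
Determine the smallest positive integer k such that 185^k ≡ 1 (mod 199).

198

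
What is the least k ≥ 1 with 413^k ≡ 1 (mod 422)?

210

The order of 413 must divide φ(422) = φ(2)·φ(211) = 1·210 = 210 = 2 · 3 · 5 · 7.
Divisors of 210: 1, 2, 3, 5, 6, 7, 10, 14, 15, 21, 30, 35, 42, 70, 105, 210.
Evaluate successive powers at the divisors of 210:
413^1 ≡ 413 (mod 422)
413^2 ≡ 81 (mod 422)
413^3 ≡ 115 (mod 422)
413^5 ≡ 31 (mod 422)
413^6 ≡ 143 (mod 422)
413^7 ≡ 401 (mod 422)
413^10 ≡ 117 (mod 422)
413^14 ≡ 19 (mod 422)
413^15 ≡ 251 (mod 422)
413^21 ≡ 23 (mod 422)
413^30 ≡ 123 (mod 422)
413^35 ≡ 15 (mod 422)
413^42 ≡ 107 (mod 422)
413^70 ≡ 225 (mod 422)
413^105 ≡ 421 (mod 422)
413^210 ≡ 1 (mod 422) ✓
So ord_422(413) = 210.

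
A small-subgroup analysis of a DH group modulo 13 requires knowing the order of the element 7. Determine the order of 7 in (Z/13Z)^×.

12

ord(7) | φ(13) = 13 − 1 = 12 = 2^2 · 3.
Divisors of 12: 1, 2, 3, 4, 6, 12.
Check 7^d mod 13 for each divisor in increasing order:
7^1 ≡ 7 (mod 13)
7^2 ≡ 10 (mod 13)
7^3 ≡ 5 (mod 13)
7^4 ≡ 9 (mod 13)
7^6 ≡ 12 (mod 13)
7^12 ≡ 1 (mod 13) ✓
Therefore the multiplicative order of 7 modulo 13 is 12.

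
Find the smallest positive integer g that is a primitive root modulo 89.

φ(89) = 89 − 1 = 88 = 2^3 · 11.
Test candidates g = 2, 3, … against the prime factors q ∈ {2, 11} of φ(89): g is a generator iff g^(88/q) ≢ 1 for every such q.
g = 2: 2^44 ≡ 1 — hits 1, so not a primitive root.
g = 3: 3^44 ≡ 88; 3^8 ≡ 64 — none is 1, so 3 is a primitive root.
Hence the least primitive root of 89 is 3.

3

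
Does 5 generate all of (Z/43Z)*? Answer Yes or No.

φ(43) = 43 − 1 = 42 = 2 · 3 · 7.
5 is a primitive root mod 43 iff 5^(φ(43)/q) ≢ 1 for every prime q | φ(43), i.e. q ∈ {2, 3, 7}.
5^21 ≡ 42 (mod 43)  [q = 2: ≢ 1 ✓]
5^14 ≡ 36 (mod 43)  [q = 3: ≢ 1 ✓]
5^6 ≡ 16 (mod 43)  [q = 7: ≢ 1 ✓]
All checks pass, so 5 has order 42 and is a primitive root modulo 43.

Yes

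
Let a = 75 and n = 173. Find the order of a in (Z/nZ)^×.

172

By Lagrange's theorem, ord_173(75) divides φ(173) = 173 − 1 = 172 = 2^2 · 43.
Divisors of 172: 1, 2, 4, 43, 86, 172.
Compute 75^d (mod 173) for the divisors d until we hit 1:
75^1 ≡ 75 (mod 173)
75^2 ≡ 89 (mod 173)
75^4 ≡ 136 (mod 173)
75^43 ≡ 80 (mod 173)
75^86 ≡ 172 (mod 173)
75^172 ≡ 1 (mod 173) ✓
Hence ord(75) = 172.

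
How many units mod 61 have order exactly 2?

1

φ(61) = 61 − 1 = 60 = 2^2 · 3 · 5.
Since (Z/61Z)^× is cyclic of order 60, the number of elements of order d is φ(d) when d | 60 and 0 otherwise.
2 | 60, and φ(2) = 2 − 1 = 1.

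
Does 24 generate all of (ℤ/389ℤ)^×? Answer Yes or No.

No

φ(389) = 389 − 1 = 388 = 2^2 · 97.
Test 24^(388/q) mod 389 for each prime factor q of 388:
24^194 ≡ 1 (mod 389)  [q = 2: ≡ 1 ✗]
24^4 ≡ 348 (mod 389)  [q = 97: ≢ 1 ✓]
24^194 ≡ 1 shows ord(24) | 194, strictly less than φ(389); not a primitive root.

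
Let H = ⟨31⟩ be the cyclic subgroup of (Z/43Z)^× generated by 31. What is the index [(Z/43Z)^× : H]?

By Lagrange's theorem, ord_43(31) divides φ(43) = 43 − 1 = 42 = 2 · 3 · 7.
Divisors of 42: 1, 2, 3, 6, 7, 14, 21, 42.
Check 31^d mod 43 for each divisor in increasing order:
31^1 ≡ 31 (mod 43)
31^2 ≡ 15 (mod 43)
31^3 ≡ 35 (mod 43)
31^6 ≡ 21 (mod 43)
31^7 ≡ 6 (mod 43)
31^14 ≡ 36 (mod 43)
31^21 ≡ 1 (mod 43) ✓
The order of 31 is 21, so the subgroup it generates has 21 elements.
[(Z/43Z)^× : ⟨31⟩] = 42/21 = 2.

2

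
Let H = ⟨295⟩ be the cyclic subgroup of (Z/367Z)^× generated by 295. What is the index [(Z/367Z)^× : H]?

3

By Lagrange's theorem, ord_367(295) divides φ(367) = 367 − 1 = 366 = 2 · 3 · 61.
Divisors of 366: 1, 2, 3, 6, 61, 122, 183, 366.
Evaluate successive powers at the divisors of 366:
295^1 ≡ 295 (mod 367)
295^2 ≡ 46 (mod 367)
295^3 ≡ 358 (mod 367)
295^6 ≡ 81 (mod 367)
295^61 ≡ 366 (mod 367)
295^122 ≡ 1 (mod 367) ✓
The order of 295 is 122, so the subgroup it generates has 122 elements.
The index is φ(367) / ord(295) = 366 / 122 = 3.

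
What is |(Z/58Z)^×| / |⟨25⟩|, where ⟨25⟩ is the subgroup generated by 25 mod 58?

4

The order of 25 must divide φ(58) = φ(2)·φ(29) = 1·28 = 28 = 2^2 · 7.
Divisors of 28: 1, 2, 4, 7, 14, 28.
Test each divisor d:
25^1 ≡ 25 (mod 58)
25^2 ≡ 45 (mod 58)
25^4 ≡ 53 (mod 58)
25^7 ≡ 1 (mod 58) ✓
So ord_58(25) = 7, hence |⟨25⟩| = 7.
The index is φ(58) / ord(25) = 28 / 7 = 4.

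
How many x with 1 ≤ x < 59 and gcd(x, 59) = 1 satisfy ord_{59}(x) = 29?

28

φ(59) = 59 − 1 = 58 = 2 · 29.
(Z/59Z)^× is cyclic (|G| = 58); a cyclic group of order m has exactly φ(d) elements of each order d | m, and none otherwise.
29 | 58, and φ(29) = 29 − 1 = 28.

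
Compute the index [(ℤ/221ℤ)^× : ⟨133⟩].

The order of 133 must divide φ(221) = φ(13·17) = (13−1)·(17−1) = 12·16 = 192 = 2^6 · 3.
Divisors of 192: 1, 2, 3, 4, 6, 8, 12, 16, 24, 32, 48, 64, 96, 192.
Compute 133^d (mod 221) for the divisors d until we hit 1:
133^1 ≡ 133
133^2 ≡ 9
133^3 ≡ 92
133^4 ≡ 81
133^6 ≡ 66
133^8 ≡ 152
133^12 ≡ 157
133^16 ≡ 120
133^24 ≡ 118
133^32 ≡ 35
133^48 ≡ 1
Thus |⟨133⟩| = ord(133) = 48.
[(Z/221Z)^× : ⟨133⟩] = 192/48 = 4.

4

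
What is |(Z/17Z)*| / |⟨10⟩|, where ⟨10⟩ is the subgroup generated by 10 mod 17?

The order of 10 must divide φ(17) = 17 − 1 = 16 = 2^4.
Divisors of 16: 1, 2, 4, 8, 16.
Evaluate successive powers at the divisors of 16:
10^1 ≡ 10 (mod 17)
10^2 ≡ 15 (mod 17)
10^4 ≡ 4 (mod 17)
10^8 ≡ 16 (mod 17)
10^16 ≡ 1 (mod 17) ✓
Thus |⟨10⟩| = ord(10) = 16.
[(Z/17Z)^× : ⟨10⟩] = 16/16 = 1.

1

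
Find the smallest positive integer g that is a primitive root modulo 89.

φ(89) = 89 − 1 = 88 = 2^3 · 11.
g is a primitive root iff g^(88/q) ≢ 1 (mod 89) for each prime q ∈ {2, 11}.
g = 2: 2^44 ≡ 1 — hits 1, so not a primitive root.
g = 3: 3^44 ≡ 88; 3^8 ≡ 64 — none is 1, so 3 is a primitive root.
Hence the least primitive root of 89 is 3.

3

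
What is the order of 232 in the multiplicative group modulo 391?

The order of 232 must divide φ(391) = φ(17·23) = (17−1)·(23−1) = 16·22 = 352 = 2^5 · 11.
Divisors of 352: 1, 2, 4, 8, 11, 16, 22, 32, 44, 88, 176, 352.
Test each divisor d:
232^1 ≡ 232
232^2 ≡ 257
232^4 ≡ 361
232^8 ≡ 118
232^11 ≡ 369
232^16 ≡ 239
232^22 ≡ 93
232^32 ≡ 35
232^44 ≡ 47
232^88 ≡ 254
232^176 ≡ 1
Therefore the multiplicative order of 232 modulo 391 is 176.

176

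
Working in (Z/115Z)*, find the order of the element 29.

22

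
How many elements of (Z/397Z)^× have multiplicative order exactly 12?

4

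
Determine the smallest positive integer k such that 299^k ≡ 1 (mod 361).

The order of 299 must divide φ(361) = φ(19^2) = 19·(19−1) = 342 = 2 · 3^2 · 19.
Divisors of 342: 1, 2, 3, 6, 9, 18, 19, 38, 57, 114, 171, 342.
Check 299^d mod 361 for each divisor in increasing order:
299^1 ≡ 299 (mod 361)
299^2 ≡ 234 (mod 361)
299^3 ≡ 293 (mod 361)
299^6 ≡ 292 (mod 361)
299^9 ≡ 360 (mod 361)
299^18 ≡ 1 (mod 361) ✓
Therefore the multiplicative order of 299 modulo 361 is 18.

18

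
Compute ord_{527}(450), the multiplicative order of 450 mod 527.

40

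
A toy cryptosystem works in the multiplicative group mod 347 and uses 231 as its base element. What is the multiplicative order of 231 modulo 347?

ord(231) | φ(347) = 347 − 1 = 346 = 2 · 173.
Divisors of 346: 1, 2, 173, 346.
Compute 231^d (mod 347) for the divisors d until we hit 1:
231^1 ≡ 231
231^2 ≡ 270
231^173 ≡ 346
231^346 ≡ 1
Therefore the multiplicative order of 231 modulo 347 is 346.

346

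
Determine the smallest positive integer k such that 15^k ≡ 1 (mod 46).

The order of 15 must divide φ(46) = φ(2)·φ(23) = 1·22 = 22 = 2 · 11.
Divisors of 22: 1, 2, 11, 22.
Check 15^d mod 46 for each divisor in increasing order:
15^1 ≡ 15
15^2 ≡ 41
15^11 ≡ 45
15^22 ≡ 1
The smallest such exponent is 22, so the order of 15 is 22.

22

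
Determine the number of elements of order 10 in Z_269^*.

0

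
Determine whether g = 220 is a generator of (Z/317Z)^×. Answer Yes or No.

Yes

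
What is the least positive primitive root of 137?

φ(137) = 137 − 1 = 136 = 2^3 · 17.
Test candidates g = 2, 3, … against the prime factors q ∈ {2, 17} of φ(137): g is a generator iff g^(136/q) ≢ 1 for every such q.
g = 2: 2^68 ≡ 1 — hits 1, so not a primitive root.
g = 3: 3^68 ≡ 136; 3^8 ≡ 122 — none is 1, so 3 is a primitive root.
Hence the least primitive root of 137 is 3.

3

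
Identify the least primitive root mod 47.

5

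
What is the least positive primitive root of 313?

10

φ(313) = 313 − 1 = 312 = 2^3 · 3 · 13.
g is a primitive root iff g^(312/q) ≢ 1 (mod 313) for each prime q ∈ {2, 3, 13}.
g = 2: 2^156 ≡ 1 — hits 1, so not a primitive root.
g = 3: 3^156 ≡ 1 — hits 1, so not a primitive root.
g = 4: 4^156 ≡ 1 — hits 1, so not a primitive root.
g = 5: 5^156 ≡ 312; 5^104 ≡ 1 — hits 1, so not a primitive root.
g = 6: 6^156 ≡ 1 — hits 1, so not a primitive root.
g = 7: 7^156 ≡ 312; 7^104 ≡ 1 — hits 1, so not a primitive root.
g = 8: 8^156 ≡ 1 — hits 1, so not a primitive root.
g = 9: 9^156 ≡ 1 — hits 1, so not a primitive root.
g = 10: 10^156 ≡ 312; 10^104 ≡ 214; 10^24 ≡ 103 — none is 1, so 10 is a primitive root.
The smallest primitive root modulo 313 is 10.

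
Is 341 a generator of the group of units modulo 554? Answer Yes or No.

φ(554) = φ(2)·φ(277) = 1·276 = 276 = 2^2 · 3 · 23.
It suffices to check that the order of 341 is not a proper divisor of 276: compute 341^(276/q) for q ∈ {2, 3, 23}.
341^138 ≡ 1 (mod 554)  [q = 2: ≡ 1 ✗]
341^92 ≡ 1 (mod 554)  [q = 3: ≡ 1 ✗]
341^12 ≡ 203 (mod 554)  [q = 23: ≢ 1 ✓]
Since 341^138 ≡ 1, the order of 341 divides 138 < 276, so 341 is not a primitive root.

No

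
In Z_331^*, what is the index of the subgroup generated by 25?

ord(25) | φ(331) = 331 − 1 = 330 = 2 · 3 · 5 · 11.
Divisors of 330: 1, 2, 3, 5, 6, 10, 11, 15, 22, 30, 33, 55, 66, 110, 165, 330.
Compute 25^d (mod 331) for the divisors d until we hit 1:
25^1 ≡ 25 (mod 331)
25^2 ≡ 294 (mod 331)
25^3 ≡ 68 (mod 331)
25^5 ≡ 132 (mod 331)
25^6 ≡ 321 (mod 331)
25^10 ≡ 212 (mod 331)
25^11 ≡ 4 (mod 331)
25^15 ≡ 180 (mod 331)
25^22 ≡ 16 (mod 331)
25^30 ≡ 293 (mod 331)
25^33 ≡ 64 (mod 331)
25^55 ≡ 31 (mod 331)
25^66 ≡ 124 (mod 331)
25^110 ≡ 299 (mod 331)
25^165 ≡ 1 (mod 331) ✓
So ord_331(25) = 165, hence |⟨25⟩| = 165.
The index is φ(331) / ord(25) = 330 / 165 = 2.

2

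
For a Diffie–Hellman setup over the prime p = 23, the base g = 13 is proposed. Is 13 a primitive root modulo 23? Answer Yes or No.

φ(23) = 23 − 1 = 22 = 2 · 11.
It suffices to check that the order of 13 is not a proper divisor of 22: compute 13^(22/q) for q ∈ {2, 11}.
13^11 ≡ 1 (mod 23)  [q = 2: ≡ 1 ✗]
13^2 ≡ 8 (mod 23)  [q = 11: ≢ 1 ✓]
Since 13^11 ≡ 1, the order of 13 divides 11 < 22, so 13 is not a primitive root.

No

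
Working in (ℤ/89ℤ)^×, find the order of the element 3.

88

By Lagrange's theorem, ord_89(3) divides φ(89) = 89 − 1 = 88 = 2^3 · 11.
Divisors of 88: 1, 2, 4, 8, 11, 22, 44, 88.
Check 3^d mod 89 for each divisor in increasing order:
3^1 ≡ 3
3^2 ≡ 9
3^4 ≡ 81
3^8 ≡ 64
3^11 ≡ 37
3^22 ≡ 34
3^44 ≡ 88
3^88 ≡ 1
Therefore the multiplicative order of 3 modulo 89 is 88.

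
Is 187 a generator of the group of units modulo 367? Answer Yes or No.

No

φ(367) = 367 − 1 = 366 = 2 · 3 · 61.
An element g generates (Z/367Z)^× iff g^(366/q) ≢ 1 (mod 367) for each prime q ∈ {2, 3, 61}.
187^183 ≡ 1 (mod 367)  [q = 2: ≡ 1 ✗]
187^122 ≡ 83 (mod 367)  [q = 3: ≢ 1 ✓]
187^6 ≡ 9 (mod 367)  [q = 61: ≢ 1 ✓]
The check at q = 2 fails, so 187 generates a proper subgroup.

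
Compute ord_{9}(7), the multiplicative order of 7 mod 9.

The order of 7 must divide φ(9) = φ(3^2) = 3·(3−1) = 6 = 2 · 3.
Divisors of 6: 1, 2, 3, 6.
Evaluate successive powers at the divisors of 6:
7^1 ≡ 7 (mod 9)
7^2 ≡ 4 (mod 9)
7^3 ≡ 1 (mod 9) ✓
So ord_9(7) = 3.

3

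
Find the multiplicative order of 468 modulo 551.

42

By Lagrange's theorem, ord_551(468) divides φ(551) = φ(19·29) = (19−1)·(29−1) = 18·28 = 504 = 2^3 · 3^2 · 7.
Divisors of 504: 1, 2, 3, 4, 6, 7, 8, 9, 12, 14, 18, 21, 24, 28, 36, 42, 56, 63, 72, 84, 126, 168, 252, 504.
Evaluate successive powers at the divisors of 504:
468^1 ≡ 468
468^2 ≡ 277
468^3 ≡ 151
468^4 ≡ 140
468^6 ≡ 210
468^7 ≡ 202
468^8 ≡ 315
468^9 ≡ 303
468^12 ≡ 20
468^14 ≡ 30
468^18 ≡ 343
468^21 ≡ 550
468^24 ≡ 400
468^28 ≡ 349
468^36 ≡ 286
468^42 ≡ 1
The smallest such exponent is 42, so the order of 468 is 42.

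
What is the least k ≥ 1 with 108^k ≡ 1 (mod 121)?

55

By Lagrange's theorem, ord_121(108) divides φ(121) = φ(11^2) = 11·(11−1) = 110 = 2 · 5 · 11.
Divisors of 110: 1, 2, 5, 10, 11, 22, 55, 110.
Check 108^d mod 121 for each divisor in increasing order:
108^1 ≡ 108
108^2 ≡ 48
108^5 ≡ 56
108^10 ≡ 111
108^11 ≡ 9
108^22 ≡ 81
108^55 ≡ 1
Hence ord(108) = 55.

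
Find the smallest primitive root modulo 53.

2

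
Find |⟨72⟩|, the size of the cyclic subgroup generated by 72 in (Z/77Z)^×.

Since 72 ∈ (Z/77Z)^×, its order divides φ(77) = φ(7·11) = (7−1)·(11−1) = 6·10 = 60 = 2^2 · 3 · 5.
Divisors of 60: 1, 2, 3, 4, 5, 6, 10, 12, 15, 20, 30, 60.
Evaluate successive powers at the divisors of 60:
72^1 ≡ 72
72^2 ≡ 25
72^3 ≡ 29
72^4 ≡ 9
72^5 ≡ 32
72^6 ≡ 71
72^10 ≡ 23
72^12 ≡ 36
72^15 ≡ 43
72^20 ≡ 67
72^30 ≡ 1
Therefore the multiplicative order of 72 modulo 77 is 30.

30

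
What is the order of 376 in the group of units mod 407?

20

ord(376) | φ(407) = φ(11·37) = (11−1)·(37−1) = 10·36 = 360 = 2^3 · 3^2 · 5.
Divisors of 360: 1, 2, 3, 4, 5, 6, 8, 9, 10, 12, 15, 18, 20, 24, 30, 36, 40, 45, 60, 72, 90, 120, 180, 360.
Evaluate successive powers at the divisors of 360:
376^1 ≡ 376 (mod 407)
376^2 ≡ 147 (mod 407)
376^3 ≡ 327 (mod 407)
376^4 ≡ 38 (mod 407)
376^5 ≡ 43 (mod 407)
376^6 ≡ 295 (mod 407)
376^8 ≡ 223 (mod 407)
376^9 ≡ 6 (mod 407)
376^10 ≡ 221 (mod 407)
376^12 ≡ 334 (mod 407)
376^15 ≡ 142 (mod 407)
376^18 ≡ 36 (mod 407)
376^20 ≡ 1 (mod 407) ✓
Therefore the multiplicative order of 376 modulo 407 is 20.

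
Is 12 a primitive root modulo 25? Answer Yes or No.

φ(25) = φ(5^2) = 5·(5−1) = 20 = 2^2 · 5.
It suffices to check that the order of 12 is not a proper divisor of 20: compute 12^(20/q) for q ∈ {2, 5}.
12^10 ≡ 24 (mod 25)  [q = 2: ≢ 1 ✓]
12^4 ≡ 11 (mod 25)  [q = 5: ≢ 1 ✓]
Every test exponent gives a nontrivial residue, hence 12 generates the full group.

Yes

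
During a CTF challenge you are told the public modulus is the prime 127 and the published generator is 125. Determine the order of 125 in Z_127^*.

14

Since 125 ∈ (Z/127Z)^×, its order divides φ(127) = 127 − 1 = 126 = 2 · 3^2 · 7.
Divisors of 126: 1, 2, 3, 6, 7, 9, 14, 18, 21, 42, 63, 126.
Compute 125^d (mod 127) for the divisors d until we hit 1:
125^1 ≡ 125 (mod 127)
125^2 ≡ 4 (mod 127)
125^3 ≡ 119 (mod 127)
125^6 ≡ 64 (mod 127)
125^7 ≡ 126 (mod 127)
125^9 ≡ 123 (mod 127)
125^14 ≡ 1 (mod 127) ✓
So ord_127(125) = 14.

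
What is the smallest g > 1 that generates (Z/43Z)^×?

φ(43) = 43 − 1 = 42 = 2 · 3 · 7.
Test candidates g = 2, 3, … against the prime factors q ∈ {2, 3, 7} of φ(43): g is a generator iff g^(42/q) ≢ 1 for every such q.
g = 2: 2^21 ≡ 42; 2^14 ≡ 1 — hits 1, so not a primitive root.
g = 3: 3^21 ≡ 42; 3^14 ≡ 36; 3^6 ≡ 41 — none is 1, so 3 is a primitive root.
Hence the least primitive root of 43 is 3.

3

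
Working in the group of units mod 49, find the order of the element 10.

42

The order of 10 must divide φ(49) = φ(7^2) = 7·(7−1) = 42 = 2 · 3 · 7.
Divisors of 42: 1, 2, 3, 6, 7, 14, 21, 42.
Compute 10^d (mod 49) for the divisors d until we hit 1:
10^1 ≡ 10
10^2 ≡ 2
10^3 ≡ 20
10^6 ≡ 8
10^7 ≡ 31
10^14 ≡ 30
10^21 ≡ 48
10^42 ≡ 1
Therefore the multiplicative order of 10 modulo 49 is 42.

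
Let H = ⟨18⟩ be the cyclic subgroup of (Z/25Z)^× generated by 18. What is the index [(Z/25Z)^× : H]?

By Lagrange's theorem, ord_25(18) divides φ(25) = φ(5^2) = 5·(5−1) = 20 = 2^2 · 5.
Divisors of 20: 1, 2, 4, 5, 10, 20.
Test each divisor d:
18^1 ≡ 18
18^2 ≡ 24
18^4 ≡ 1
Thus |⟨18⟩| = ord(18) = 4.
The index is φ(25) / ord(18) = 20 / 4 = 5.

5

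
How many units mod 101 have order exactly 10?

φ(101) = 101 − 1 = 100 = 2^2 · 5^2.
Since (Z/101Z)^× is cyclic of order 100, the number of elements of order d is φ(d) when d | 100 and 0 otherwise.
10 = 2 · 5 divides 100, and φ(10) = 4.

4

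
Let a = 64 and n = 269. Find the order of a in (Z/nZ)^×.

ord(64) | φ(269) = 269 − 1 = 268 = 2^2 · 67.
Divisors of 268: 1, 2, 4, 67, 134, 268.
Check 64^d mod 269 for each divisor in increasing order:
64^1 ≡ 64
64^2 ≡ 61
64^4 ≡ 224
64^67 ≡ 268
64^134 ≡ 1
Therefore the multiplicative order of 64 modulo 269 is 134.

134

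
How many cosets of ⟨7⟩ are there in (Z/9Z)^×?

2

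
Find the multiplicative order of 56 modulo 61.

15

Since 56 ∈ (Z/61Z)^×, its order divides φ(61) = 61 − 1 = 60 = 2^2 · 3 · 5.
Divisors of 60: 1, 2, 3, 4, 5, 6, 10, 12, 15, 20, 30, 60.
Evaluate successive powers at the divisors of 60:
56^1 ≡ 56 (mod 61)
56^2 ≡ 25 (mod 61)
56^3 ≡ 58 (mod 61)
56^4 ≡ 15 (mod 61)
56^5 ≡ 47 (mod 61)
56^6 ≡ 9 (mod 61)
56^10 ≡ 13 (mod 61)
56^12 ≡ 20 (mod 61)
56^15 ≡ 1 (mod 61) ✓
Hence ord(56) = 15.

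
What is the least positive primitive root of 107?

φ(107) = 107 − 1 = 106 = 2 · 53.
g is a primitive root iff g^(106/q) ≢ 1 (mod 107) for each prime q ∈ {2, 53}.
g = 2: 2^53 ≡ 106; 2^2 ≡ 4 — none is 1, so 2 is a primitive root.
Hence the least primitive root of 107 is 2.

2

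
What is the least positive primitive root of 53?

φ(53) = 53 − 1 = 52 = 2^2 · 13.
g is a primitive root iff g^(52/q) ≢ 1 (mod 53) for each prime q ∈ {2, 13}.
g = 2: 2^26 ≡ 52; 2^4 ≡ 16 — none is 1, so 2 is a primitive root.
The smallest primitive root modulo 53 is 2.

2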